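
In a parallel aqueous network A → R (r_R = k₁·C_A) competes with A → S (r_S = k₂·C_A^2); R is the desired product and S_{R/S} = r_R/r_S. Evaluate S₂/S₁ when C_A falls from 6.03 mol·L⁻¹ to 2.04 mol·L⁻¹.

S_{R/S} = (k₁/k₂)·C_A⁻¹, so S₂/S₁ = (C_{A,2}/C_{A,1})⁻¹.
= 6.03/2.04 = 2.96.

2.96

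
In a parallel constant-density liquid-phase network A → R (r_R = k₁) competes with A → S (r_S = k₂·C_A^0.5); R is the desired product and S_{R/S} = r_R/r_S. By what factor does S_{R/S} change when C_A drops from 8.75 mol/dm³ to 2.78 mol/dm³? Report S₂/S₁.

1.77

S_{R/S} = (k₁/k₂)·C_A^-0.5, so S₂/S₁ = (C_{A,2}/C_{A,1})^-0.5.
= (2.78/8.75)^(-0.5) = (0.3177)^(-0.5) = 1.77.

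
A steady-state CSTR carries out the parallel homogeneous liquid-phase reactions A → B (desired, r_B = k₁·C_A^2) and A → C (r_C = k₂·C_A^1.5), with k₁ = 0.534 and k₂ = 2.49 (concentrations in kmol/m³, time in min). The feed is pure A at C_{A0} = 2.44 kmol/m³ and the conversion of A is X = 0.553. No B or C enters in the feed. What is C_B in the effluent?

Exit C_A = C_{A0}(1−X) = 2.44×0.447 = 1.091 kmol/m³.
A CSTR operates uniformly at the exit composition, giving r_B = 0.6352 and r_C = 2.836 (each k·C_A^n at C_A = 1.091).
Fraction of consumed A going to B: r_B/(r_B+r_C) = 0.1830.
C_B = 0.1830·C_{A0}·X = 0.1830×2.44×0.553 = 0.247 kmol/m³.

0.247 kmol/m³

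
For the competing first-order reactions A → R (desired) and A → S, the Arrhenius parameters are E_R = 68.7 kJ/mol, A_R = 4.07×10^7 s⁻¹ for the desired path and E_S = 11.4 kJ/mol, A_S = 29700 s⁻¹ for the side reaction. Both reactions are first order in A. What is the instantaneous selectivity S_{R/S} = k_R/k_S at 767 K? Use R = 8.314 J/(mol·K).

0.172

Since both paths have the same order in A, the concentration cancels and S_{R/S} = k_R/k_S = (A_R/A_S)·exp[(E_S−E_R)/(RT)].
(E_S−E_R)/(RT) = (11.4−68.7)×10³/(8.314×767) = -57300/6377 = -8.986.
k_R/k_S = (4.07×10^7/29700)·exp(-8.986) = 1370 × 1.252×10^-4 = 0.172.
Since E_R > E_S, raising the temperature improves selectivity toward R.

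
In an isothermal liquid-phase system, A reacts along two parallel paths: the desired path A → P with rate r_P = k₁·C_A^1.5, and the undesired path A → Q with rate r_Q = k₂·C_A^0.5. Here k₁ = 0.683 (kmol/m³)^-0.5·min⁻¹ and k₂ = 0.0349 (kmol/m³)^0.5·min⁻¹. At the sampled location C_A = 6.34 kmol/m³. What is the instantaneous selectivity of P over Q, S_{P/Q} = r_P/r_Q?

124

S_{P/Q} = r_P/r_Q = (k₁·C_A^1.5)/(k₂·C_A^0.5) = (k₁/k₂)·C_A.
= (0.683×6.340^1.5) / (0.0349×6.340^0.5) = 10.90/0.08788 = 124.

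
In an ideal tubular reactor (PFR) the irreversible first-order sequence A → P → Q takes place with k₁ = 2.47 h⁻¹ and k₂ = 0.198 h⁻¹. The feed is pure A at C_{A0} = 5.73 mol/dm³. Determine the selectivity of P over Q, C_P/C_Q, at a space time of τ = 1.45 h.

4.21

The intermediate concentration in a first-order A→B→C sequence is C_P = k₁C_{A0}(e^(−k₁τ) − e^(−k₂τ))/(k₂−k₁).
e^(−k₁τ) = e^(−2.47×1.45) = e^(−3.582) = 0.02783; e^(−k₂τ) = e^(−0.2871) = 0.7504.
C_P = 2.47×5.73/(0.198−2.47) × (0.02783−0.7504) = (-6.229)×(-0.7226) = 4.501 mol/dm³.
C_A = C_{A0}e^(−k₁τ) = 0.1595 mol/dm³, so C_Q = C_{A0}−C_A−C_P = 1.069 mol/dm³; C_P/C_Q = 4.21.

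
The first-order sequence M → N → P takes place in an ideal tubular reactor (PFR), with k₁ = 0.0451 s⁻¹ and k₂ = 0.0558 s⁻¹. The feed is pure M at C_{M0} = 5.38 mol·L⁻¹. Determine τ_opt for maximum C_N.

19.9 s

Setting dC_N/dτ = 0 gives τ_opt = ln(k₂/k₁)/(k₂−k₁).
= ln(0.0558/0.0451)/(0.0558−0.0451) = ln(1.237)/0.01070 = 0.2129/0.01070 = 19.9 s.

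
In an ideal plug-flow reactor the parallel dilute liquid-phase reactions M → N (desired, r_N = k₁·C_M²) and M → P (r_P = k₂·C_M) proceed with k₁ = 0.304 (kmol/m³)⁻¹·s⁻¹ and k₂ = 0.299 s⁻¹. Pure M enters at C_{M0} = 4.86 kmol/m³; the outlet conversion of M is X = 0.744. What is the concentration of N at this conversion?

2.67 kmol/m³

C_M = C_{M0}(1−X) = 1.244 kmol/m³.
Along a PFR/batch, dC_P/dC_M = −r_P/(r_N+r_P) = −k₂/(k₂+k₁·C_M).
Integrating from C_{M0} to C_M: C_P = (0.299/0.304)·ln[(0.299+0.304·4.86)/(0.299+0.304·1.24)] = 0.9836·ln(1.776/0.6772) = 0.9485 kmol/m³.
Then C_N = (C_{M0}−C_M) − C_P = 3.616 − 0.9485 = 2.667 kmol/m³.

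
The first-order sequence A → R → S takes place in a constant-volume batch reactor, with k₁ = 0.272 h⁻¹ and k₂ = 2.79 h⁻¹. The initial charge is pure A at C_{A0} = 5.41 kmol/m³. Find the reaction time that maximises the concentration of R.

0.925 h

Setting dC_R/dt = 0 gives t_opt = ln(k₂/k₁)/(k₂−k₁).
= ln(2.79/0.272)/(2.79−0.272) = ln(10.26)/2.518 = 2.328/2.518 = 0.925 h.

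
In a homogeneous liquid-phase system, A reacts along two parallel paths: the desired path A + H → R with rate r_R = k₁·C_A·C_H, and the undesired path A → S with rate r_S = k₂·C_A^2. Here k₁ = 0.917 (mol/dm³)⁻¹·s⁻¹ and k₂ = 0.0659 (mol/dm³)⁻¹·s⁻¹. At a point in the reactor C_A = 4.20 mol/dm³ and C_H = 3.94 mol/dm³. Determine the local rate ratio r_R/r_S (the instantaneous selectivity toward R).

13.1

S_{R/S} = r_R/r_S = (k₁·C_A·C_H)/(k₂·C_A^2) = (k₁/k₂)·C_A⁻¹·C_H.
= (0.917×4.200×3.940) / (0.0659×4.200^2) = 15.17/1.162 = 13.1.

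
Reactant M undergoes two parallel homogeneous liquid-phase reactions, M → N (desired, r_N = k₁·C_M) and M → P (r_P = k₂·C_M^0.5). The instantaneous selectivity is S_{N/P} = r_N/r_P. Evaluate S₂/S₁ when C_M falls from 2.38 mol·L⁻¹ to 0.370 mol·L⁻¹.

S_{N/P} = (k₁/k₂)·C_M^0.5, so S₂/S₁ = (C_{M,2}/C_{M,1})^0.5.
= (0.370/2.38)^0.5 = (0.1555)^0.5 = 0.394.

0.394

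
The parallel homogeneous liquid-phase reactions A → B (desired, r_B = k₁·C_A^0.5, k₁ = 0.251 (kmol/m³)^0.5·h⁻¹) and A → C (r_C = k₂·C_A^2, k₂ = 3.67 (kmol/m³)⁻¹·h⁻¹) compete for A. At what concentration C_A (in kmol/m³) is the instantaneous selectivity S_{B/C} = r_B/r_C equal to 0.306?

0.368 kmol/m³

S_{B/C} = (k₁/k₂)·C_A^-1.5 ⇒ C_A = (S·k₂/k₁)^(1/(-1.5)).
= (0.306×3.67/0.251)^(-0.6667) = (4.474)^(-0.6667) = 0.368 kmol/m³.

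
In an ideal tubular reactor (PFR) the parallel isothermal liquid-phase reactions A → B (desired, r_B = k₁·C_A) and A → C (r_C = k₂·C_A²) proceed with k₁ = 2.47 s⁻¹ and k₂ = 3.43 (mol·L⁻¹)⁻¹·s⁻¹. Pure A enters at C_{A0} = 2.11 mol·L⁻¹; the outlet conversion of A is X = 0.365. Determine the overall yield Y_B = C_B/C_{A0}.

C_A = C_{A0}(1−X) = 1.340 mol·L⁻¹.
Along a PFR/batch, dC_B/dC_A = −r_B/(r_B+r_C) = −k₁/(k₁+k₂·C_A).
Integrating from C_{A0} to C_A: C_B = (2.47/3.43)·ln[(2.47+3.43·2.11)/(2.47+3.43·1.34)] = 0.7201·ln(9.707/7.066) = 0.2287 mol·L⁻¹.
Y_B = C_B/C_{A0} = 0.2287/2.11 = 0.108.

0.108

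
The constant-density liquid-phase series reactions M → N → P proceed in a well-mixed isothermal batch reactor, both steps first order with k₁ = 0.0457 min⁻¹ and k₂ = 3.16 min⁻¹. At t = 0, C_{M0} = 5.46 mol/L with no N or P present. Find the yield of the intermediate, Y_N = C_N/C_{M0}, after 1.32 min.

0.0136

For first-order series with pure M initially, C_N(t) = k₁C_{M0}/(k₂−k₁)·(e^(−k₁t) − e^(−k₂t)).
e^(−k₁t) = e^(−0.0457×1.32) = e^(−0.06032) = 0.9415; e^(−k₂t) = e^(−4.171) = 0.01543.
C_N = 0.0457×5.46/(3.16−0.0457) × (0.9415−0.01543) = 0.08012×0.9260 = 0.07419 mol/L.
Y_N = C_N/C_{M0} = 0.07419/5.46 = 0.0136.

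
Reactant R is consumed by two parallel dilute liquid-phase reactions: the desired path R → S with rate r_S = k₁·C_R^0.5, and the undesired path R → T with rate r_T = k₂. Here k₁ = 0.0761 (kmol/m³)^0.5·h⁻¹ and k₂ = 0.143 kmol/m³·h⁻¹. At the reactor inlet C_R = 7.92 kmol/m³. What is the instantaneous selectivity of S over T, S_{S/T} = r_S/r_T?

S_{S/T} = r_S/r_T = (k₁·C_R^0.5)/(k₂) = (k₁/k₂)·C_R^0.5.
= (0.0761×7.920^0.5) / (0.143) = 0.2142/0.1430 = 1.50.

1.50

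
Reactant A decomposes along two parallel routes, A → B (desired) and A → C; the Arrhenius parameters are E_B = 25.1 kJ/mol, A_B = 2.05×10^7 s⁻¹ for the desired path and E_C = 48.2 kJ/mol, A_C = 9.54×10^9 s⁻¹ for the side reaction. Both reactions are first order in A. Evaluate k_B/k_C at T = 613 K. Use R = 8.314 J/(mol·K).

0.200

k_B/k_C = (A_B/A_C)·exp[−(E_B−E_C)/(RT)] = (A_B/A_C)·exp[(E_C−E_B)/(RT)].
(E_C−E_B)/(RT) = (48.2−25.1)×10³/(8.314×613) = 23100/5096 = 4.533.
k_B/k_C = (2.05×10^7/9.54×10^9)·exp(4.533) = 0.002149 × 92.99 = 0.200.
Since E_B < E_C, lowering the temperature improves selectivity toward B.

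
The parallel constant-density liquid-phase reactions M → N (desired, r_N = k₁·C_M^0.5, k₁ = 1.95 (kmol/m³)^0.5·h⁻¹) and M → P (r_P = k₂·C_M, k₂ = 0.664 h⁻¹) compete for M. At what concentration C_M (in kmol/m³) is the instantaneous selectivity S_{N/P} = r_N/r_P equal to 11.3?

0.0675 kmol/m³

S_{N/P} = (k₁/k₂)·C_M^-0.5 ⇒ C_M = (S·k₂/k₁)^(-2).
= (11.3×0.664/1.95)^(-2) = (3.848)^(-2) = 0.0675 kmol/m³.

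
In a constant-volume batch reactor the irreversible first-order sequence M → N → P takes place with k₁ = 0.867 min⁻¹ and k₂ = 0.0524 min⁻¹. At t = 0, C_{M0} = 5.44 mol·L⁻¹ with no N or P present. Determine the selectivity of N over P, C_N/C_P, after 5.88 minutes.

The intermediate concentration in a first-order A→B→C sequence is C_N = k₁C_{M0}(e^(−k₁t) − e^(−k₂t))/(k₂−k₁).
e^(−k₁t) = e^(−0.867×5.88) = e^(−5.098) = 0.006109; e^(−k₂t) = e^(−0.3081) = 0.7348.
C_N = 0.867×5.44/(0.0524−0.867) × (0.006109−0.7348) = (-5.790)×(-0.7287) = 4.219 mol·L⁻¹.
C_M = C_{M0}e^(−k₁t) = 0.03323 mol·L⁻¹, so C_P = C_{M0}−C_M−C_N = 1.188 mol·L⁻¹; C_N/C_P = 3.55.

3.55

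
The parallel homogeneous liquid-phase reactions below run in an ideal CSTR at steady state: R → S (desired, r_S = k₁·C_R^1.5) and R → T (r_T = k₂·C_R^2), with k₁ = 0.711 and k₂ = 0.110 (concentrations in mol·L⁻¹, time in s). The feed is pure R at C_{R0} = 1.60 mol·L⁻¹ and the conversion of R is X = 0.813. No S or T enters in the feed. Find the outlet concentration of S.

Exit C_R = C_{R0}(1−X) = 1.60×0.187 = 0.2992 mol·L⁻¹.
A CSTR operates uniformly at the exit composition, giving r_S = 0.1164 and r_T = 0.009847 (each k·C_R^n at C_R = 0.2992).
Fraction of consumed R going to S: r_S/(r_S+r_T) = 0.9220.
C_S = 0.9220·C_{R0}·X = 0.9220×1.60×0.813 = 1.20 mol·L⁻¹.

1.20 mol·L⁻¹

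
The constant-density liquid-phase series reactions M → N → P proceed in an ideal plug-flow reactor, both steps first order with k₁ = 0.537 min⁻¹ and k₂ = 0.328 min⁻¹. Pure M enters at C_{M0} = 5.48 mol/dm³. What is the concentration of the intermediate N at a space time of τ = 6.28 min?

1.31 mol/dm³

For first-order series with pure M initially, C_N(τ) = k₁C_{M0}/(k₂−k₁)·(e^(−k₁τ) − e^(−k₂τ)).
e^(−k₁τ) = e^(−0.537×6.28) = e^(−3.372) = 0.03431; e^(−k₂τ) = e^(−2.060) = 0.1275.
C_N = 0.537×5.48/(0.328−0.537) × (0.03431−0.1275) = (-14.08)×(-0.09317) = 1.312 mol/dm³.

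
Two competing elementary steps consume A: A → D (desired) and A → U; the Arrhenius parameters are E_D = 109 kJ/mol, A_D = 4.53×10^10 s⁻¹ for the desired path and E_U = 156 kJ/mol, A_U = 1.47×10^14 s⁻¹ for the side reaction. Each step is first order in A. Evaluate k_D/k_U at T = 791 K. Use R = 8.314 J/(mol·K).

k_D/k_U = (A_D/A_U)·exp[−(E_D−E_U)/(RT)] = (A_D/A_U)·exp[(E_U−E_D)/(RT)].
(E_U−E_D)/(RT) = (156−109)×10³/(8.314×791) = 47000/6576 = 7.147.
k_D/k_U = (4.53×10^10/1.47×10^14)·exp(7.147) = 3.082×10^-4 × 1270 = 0.391.

0.391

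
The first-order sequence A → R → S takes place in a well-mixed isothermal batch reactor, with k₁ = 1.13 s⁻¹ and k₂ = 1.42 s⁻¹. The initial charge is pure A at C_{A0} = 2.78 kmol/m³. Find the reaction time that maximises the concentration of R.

0.788 s

For first-order series the maximum of C_R occurs at t_opt = ln(k₂/k₁)/(k₂−k₁).
= ln(1.42/1.13)/(1.42−1.13) = ln(1.257)/0.2900 = 0.2284/0.2900 = 0.788 s.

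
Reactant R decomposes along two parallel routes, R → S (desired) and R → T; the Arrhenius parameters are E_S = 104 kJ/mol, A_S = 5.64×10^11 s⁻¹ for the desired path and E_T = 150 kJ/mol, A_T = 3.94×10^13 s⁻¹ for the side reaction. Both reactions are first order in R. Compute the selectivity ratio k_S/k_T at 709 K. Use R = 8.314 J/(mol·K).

k_S/k_T = (A_S/A_T)·exp[−(E_S−E_T)/(RT)] = (A_S/A_T)·exp[(E_T−E_S)/(RT)].
(E_T−E_S)/(RT) = (150−104)×10³/(8.314×709) = 46000/5895 = 7.804.
k_S/k_T = (5.64×10^11/3.94×10^13)·exp(7.804) = 0.01431 × 2450 = 35.1.
Since E_S < E_T, lowering the temperature improves selectivity toward S.

35.1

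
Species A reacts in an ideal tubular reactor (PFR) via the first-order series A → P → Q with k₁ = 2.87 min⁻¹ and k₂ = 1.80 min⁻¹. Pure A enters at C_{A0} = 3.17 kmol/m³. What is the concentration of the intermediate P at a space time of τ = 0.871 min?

Solving the coupled first-order balances gives C_P(τ) = [k₁/(k₂−k₁)]·C_{A0}·(e^(−k₁τ) − e^(−k₂τ)).
e^(−k₁τ) = e^(−2.87×0.871) = e^(−2.500) = 0.08210; e^(−k₂τ) = e^(−1.568) = 0.2085.
C_P = 2.87×3.17/(1.80−2.87) × (0.08210−0.2085) = (-8.503)×(-0.1264) = 1.075 kmol/m³.

1.07 kmol/m³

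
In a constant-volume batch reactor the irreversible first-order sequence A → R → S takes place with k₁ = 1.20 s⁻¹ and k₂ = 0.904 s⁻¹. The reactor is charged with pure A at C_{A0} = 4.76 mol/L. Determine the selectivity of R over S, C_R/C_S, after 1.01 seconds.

1.49

Solving the coupled first-order balances gives C_R(t) = [k₁/(k₂−k₁)]·C_{A0}·(e^(−k₁t) − e^(−k₂t)).
e^(−k₁t) = e^(−1.20×1.01) = e^(−1.212) = 0.2976; e^(−k₂t) = e^(−0.9130) = 0.4013.
C_R = 1.20×4.76/(0.904−1.20) × (0.2976−0.4013) = (-19.30)×(-0.1037) = 2.001 mol/L.
C_A = C_{A0}e^(−k₁t) = 1.417 mol/L, so C_S = C_{A0}−C_A−C_R = 1.342 mol/L; C_R/C_S = 1.49.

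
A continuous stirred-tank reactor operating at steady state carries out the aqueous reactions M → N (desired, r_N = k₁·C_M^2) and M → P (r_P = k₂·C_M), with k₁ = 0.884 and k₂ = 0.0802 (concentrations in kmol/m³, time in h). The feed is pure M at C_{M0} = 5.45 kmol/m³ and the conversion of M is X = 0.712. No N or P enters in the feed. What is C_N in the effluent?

Exit C_M = C_{M0}(1−X) = 5.45×0.288 = 1.570 kmol/m³.
In a CSTR the entire volume is at exit conditions, so r_N = 0.884×1.570^2 = 2.178 and r_P = 0.0802×1.570 = 0.1259.
Fraction of consumed M going to N: r_N/(r_N+r_P) = 0.9454.
C_N = 0.9454·C_{M0}·X = 0.9454×5.45×0.712 = 3.67 kmol/m³.

3.67 kmol/m³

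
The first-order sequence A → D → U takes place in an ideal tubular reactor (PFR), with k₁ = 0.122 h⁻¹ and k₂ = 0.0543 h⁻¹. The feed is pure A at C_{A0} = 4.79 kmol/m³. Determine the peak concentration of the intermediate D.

2.50 kmol/m³

At the optimum, C_{D,max}/C_{A0} = (k₁/k₂)^[k₂/(k₂−k₁)].
= (0.122/0.0543)^(0.0543/(0.0543−0.122)) = (2.247)^(-0.8021) = 0.5224.
C_{D,max} = 0.5224×4.79 = 2.50 kmol/m³.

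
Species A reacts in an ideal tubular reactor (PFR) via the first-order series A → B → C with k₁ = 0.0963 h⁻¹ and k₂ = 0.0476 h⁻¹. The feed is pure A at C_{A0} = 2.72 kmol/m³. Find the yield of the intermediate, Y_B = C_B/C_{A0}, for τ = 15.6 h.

0.501

For first-order series with pure A initially, C_B(τ) = k₁C_{A0}/(k₂−k₁)·(e^(−k₁τ) − e^(−k₂τ)).
e^(−k₁τ) = e^(−0.0963×15.6) = e^(−1.502) = 0.2226; e^(−k₂τ) = e^(−0.7426) = 0.4759.
C_B = 0.0963×2.72/(0.0476−0.0963) × (0.2226−0.4759) = (-5.379)×(-0.2533) = 1.362 kmol/m³.
Y_B = C_B/C_{A0} = 1.362/2.72 = 0.501.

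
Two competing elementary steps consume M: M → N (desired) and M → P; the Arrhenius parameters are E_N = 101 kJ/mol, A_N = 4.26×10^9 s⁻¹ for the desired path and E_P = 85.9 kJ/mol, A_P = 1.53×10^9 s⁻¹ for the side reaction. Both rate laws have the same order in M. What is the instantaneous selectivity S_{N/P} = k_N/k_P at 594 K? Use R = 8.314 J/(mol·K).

k_N/k_P = (A_N/A_P)·exp[−(E_N−E_P)/(RT)] = (A_N/A_P)·exp[(E_P−E_N)/(RT)].
(E_P−E_N)/(RT) = (85.9−101)×10³/(8.314×594) = -15100/4939 = -3.058.
k_N/k_P = (4.26×10^9/1.53×10^9)·exp(-3.058) = 2.784 × 0.04700 = 0.131.
Since E_N > E_P, raising the temperature improves selectivity toward N.

0.131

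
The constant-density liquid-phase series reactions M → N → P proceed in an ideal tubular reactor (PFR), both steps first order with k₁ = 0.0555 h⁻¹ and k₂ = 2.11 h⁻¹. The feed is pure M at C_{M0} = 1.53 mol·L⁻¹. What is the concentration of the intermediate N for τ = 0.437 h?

0.0239 mol·L⁻¹

Solving the coupled first-order balances gives C_N(τ) = [k₁/(k₂−k₁)]·C_{M0}·(e^(−k₁τ) − e^(−k₂τ)).
e^(−k₁τ) = e^(−0.0555×0.437) = e^(−0.02425) = 0.9760; e^(−k₂τ) = e^(−0.9221) = 0.3977.
C_N = 0.0555×1.53/(2.11−0.0555) × (0.9760−0.3977) = 0.04133×0.5783 = 0.02390 mol·L⁻¹.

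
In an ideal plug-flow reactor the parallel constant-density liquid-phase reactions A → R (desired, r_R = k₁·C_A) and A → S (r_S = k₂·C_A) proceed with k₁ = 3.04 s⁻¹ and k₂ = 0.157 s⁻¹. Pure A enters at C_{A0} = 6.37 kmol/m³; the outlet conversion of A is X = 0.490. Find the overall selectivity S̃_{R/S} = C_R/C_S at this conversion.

C_A = C_{A0}(1−X) = 3.249 kmol/m³.
Both paths are first order in A, so the instantaneous fraction to R is constant: dC_R/d(−C_A) = k₁/(k₁+k₂) = 0.9509.
C_R = 0.9509·(C_{A0}−C_A) = 0.9509×3.121 = 2.97 kmol/m³.
C_S = (C_{A0}−C_A)−C_R = 0.1533 kmol/m³; S̃_{R/S} = 2.968/0.1533 = 19.4.

19.4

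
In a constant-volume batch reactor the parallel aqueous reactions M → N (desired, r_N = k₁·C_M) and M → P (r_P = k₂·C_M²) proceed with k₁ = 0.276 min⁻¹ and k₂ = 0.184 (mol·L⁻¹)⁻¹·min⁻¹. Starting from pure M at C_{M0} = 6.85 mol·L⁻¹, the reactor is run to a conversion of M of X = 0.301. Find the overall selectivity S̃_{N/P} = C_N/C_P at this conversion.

C_M = C_{M0}(1−X) = 4.788 mol·L⁻¹.
Along a PFR/batch, dC_N/dC_M = −r_N/(r_N+r_P) = −k₁/(k₁+k₂·C_M).
Integrating from C_{M0} to C_M: C_N = (0.276/0.184)·ln[(0.276+0.184·6.85)/(0.276+0.184·4.79)] = 1.500·ln(1.536/1.157) = 0.4254 mol·L⁻¹.
C_P = (C_{M0}−C_M)−C_N = 1.636 mol·L⁻¹; S̃_{N/P} = 0.4254/1.636 = 0.260.

0.260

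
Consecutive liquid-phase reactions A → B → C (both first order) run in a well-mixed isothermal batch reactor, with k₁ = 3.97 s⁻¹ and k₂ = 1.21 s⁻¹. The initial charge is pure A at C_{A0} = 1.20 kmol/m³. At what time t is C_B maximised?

0.430 s

For first-order series the maximum of C_B occurs at t_opt = ln(k₂/k₁)/(k₂−k₁).
= ln(1.21/3.97)/(1.21−3.97) = ln(0.3048)/-2.760 = -1.188/-2.760 = 0.430 s.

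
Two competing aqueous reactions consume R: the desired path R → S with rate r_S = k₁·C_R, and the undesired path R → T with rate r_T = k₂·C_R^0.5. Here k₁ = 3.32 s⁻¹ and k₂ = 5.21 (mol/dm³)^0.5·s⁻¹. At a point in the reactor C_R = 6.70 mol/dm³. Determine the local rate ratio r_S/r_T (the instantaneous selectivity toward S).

1.65

S_{S/T} = r_S/r_T = (k₁·C_R)/(k₂·C_R^0.5) = (k₁/k₂)·C_R^0.5.
= (3.32×6.700) / (5.21×6.700^0.5) = 22.24/13.49 = 1.65.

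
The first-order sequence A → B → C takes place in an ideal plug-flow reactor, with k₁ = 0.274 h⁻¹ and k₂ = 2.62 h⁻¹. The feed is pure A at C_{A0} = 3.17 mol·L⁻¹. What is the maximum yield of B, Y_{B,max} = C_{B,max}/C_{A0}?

Evaluating C_B at τ_opt = ln(k₂/k₁)/(k₂−k₁) gives C_{B,max}/C_{A0} = (k₁/k₂)^[k₂/(k₂−k₁)].
= (0.274/2.62)^(2.62/(2.62−0.274)) = (0.1046)^(1.117) = 0.08034.

0.0803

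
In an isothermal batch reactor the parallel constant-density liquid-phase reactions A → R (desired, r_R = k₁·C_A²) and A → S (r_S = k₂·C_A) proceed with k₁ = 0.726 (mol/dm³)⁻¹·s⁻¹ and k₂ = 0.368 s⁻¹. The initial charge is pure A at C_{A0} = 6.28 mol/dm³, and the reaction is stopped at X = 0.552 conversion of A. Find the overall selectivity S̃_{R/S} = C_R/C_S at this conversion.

C_A = C_{A0}(1−X) = 2.813 mol/dm³.
Along a PFR/batch, dC_S/dC_A = −r_S/(r_R+r_S) = −k₂/(k₂+k₁·C_A).
Integrating from C_{A0} to C_A: C_S = (0.368/0.726)·ln[(0.368+0.726·6.28)/(0.368+0.726·2.81)] = 0.5069·ln(4.927/2.411) = 0.3624 mol/dm³.
Then C_R = (C_{A0}−C_A) − C_S = 3.467 − 0.3624 = 3.104 mol/dm³.
S̃_{R/S} = C_R/C_S = 3.104/0.3624 = 8.57.

8.57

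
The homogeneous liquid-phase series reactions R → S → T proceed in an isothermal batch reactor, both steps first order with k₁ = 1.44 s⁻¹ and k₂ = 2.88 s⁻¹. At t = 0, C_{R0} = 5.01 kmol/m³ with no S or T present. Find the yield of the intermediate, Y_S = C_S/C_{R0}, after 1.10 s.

For first-order series with pure R initially, C_S(t) = k₁C_{R0}/(k₂−k₁)·(e^(−k₁t) − e^(−k₂t)).
e^(−k₁t) = e^(−1.44×1.10) = e^(−1.584) = 0.2052; e^(−k₂t) = e^(−3.168) = 0.04209.
C_S = 1.44×5.01/(2.88−1.44) × (0.2052−0.04209) = 5.010×0.1631 = 0.8170 kmol/m³.
Y_S = C_S/C_{R0} = 0.8170/5.01 = 0.163.

0.163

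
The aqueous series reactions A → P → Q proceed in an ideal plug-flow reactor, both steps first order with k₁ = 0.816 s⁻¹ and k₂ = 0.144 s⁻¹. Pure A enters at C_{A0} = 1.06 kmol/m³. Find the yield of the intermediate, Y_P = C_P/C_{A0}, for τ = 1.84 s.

0.661

The intermediate concentration in a first-order A→B→C sequence is C_P = k₁C_{A0}(e^(−k₁τ) − e^(−k₂τ))/(k₂−k₁).
e^(−k₁τ) = e^(−0.816×1.84) = e^(−1.501) = 0.2228; e^(−k₂τ) = e^(−0.2650) = 0.7672.
C_P = 0.816×1.06/(0.144−0.816) × (0.2228−0.7672) = (-1.287)×(-0.5444) = 0.7008 kmol/m³.
Y_P = C_P/C_{A0} = 0.7008/1.06 = 0.661.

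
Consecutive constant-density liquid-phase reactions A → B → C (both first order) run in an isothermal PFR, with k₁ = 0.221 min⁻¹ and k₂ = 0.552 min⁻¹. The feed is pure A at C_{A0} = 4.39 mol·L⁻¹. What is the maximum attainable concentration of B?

0.954 mol·L⁻¹

Evaluating C_B at τ_opt = ln(k₂/k₁)/(k₂−k₁) gives C_{B,max}/C_{A0} = (k₁/k₂)^[k₂/(k₂−k₁)].
= (0.221/0.552)^(0.552/(0.552−0.221)) = (0.4004)^(1.668) = 0.2173.
C_{B,max} = 0.2173×4.39 = 0.954 mol·L⁻¹.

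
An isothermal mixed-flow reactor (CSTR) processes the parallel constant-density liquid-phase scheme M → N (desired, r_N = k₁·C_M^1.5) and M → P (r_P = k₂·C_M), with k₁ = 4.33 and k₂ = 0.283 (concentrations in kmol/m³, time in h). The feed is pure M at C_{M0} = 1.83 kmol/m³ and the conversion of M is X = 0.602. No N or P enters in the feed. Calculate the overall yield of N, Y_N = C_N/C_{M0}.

0.559

Exit C_M = C_{M0}(1−X) = 1.83×0.398 = 0.7283 kmol/m³.
A CSTR operates uniformly at the exit composition, giving r_N = 2.691 and r_P = 0.2061 (each k·C_M^n at C_M = 0.7283).
Fraction of consumed M going to N: r_N/(r_N+r_P) = 0.9289.
C_N = 0.9289·C_{M0}·X = 0.9289×1.83×0.602 = 1.02 kmol/m³; Y_N = C_N/C_{M0} = 0.559.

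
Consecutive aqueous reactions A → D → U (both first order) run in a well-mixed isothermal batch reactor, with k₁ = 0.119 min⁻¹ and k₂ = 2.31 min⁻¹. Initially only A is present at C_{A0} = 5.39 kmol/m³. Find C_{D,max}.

Evaluating C_D at t_opt = ln(k₂/k₁)/(k₂−k₁) gives C_{D,max}/C_{A0} = (k₁/k₂)^[k₂/(k₂−k₁)].
= (0.119/2.31)^(2.31/(2.31−0.119)) = (0.05152)^(1.054) = 0.04385.
C_{D,max} = 0.04385×5.39 = 0.236 kmol/m³.

0.236 kmol/m³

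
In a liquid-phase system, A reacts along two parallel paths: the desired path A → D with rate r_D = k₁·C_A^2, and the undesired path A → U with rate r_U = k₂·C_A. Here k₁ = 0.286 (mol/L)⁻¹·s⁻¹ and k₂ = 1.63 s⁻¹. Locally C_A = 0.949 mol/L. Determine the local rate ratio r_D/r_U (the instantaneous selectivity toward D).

0.167

S_{D/U} = r_D/r_U = (k₁·C_A^2)/(k₂·C_A) = (k₁/k₂)·C_A.
= (0.286×0.9490^2) / (1.63×0.9490) = 0.2576/1.547 = 0.167.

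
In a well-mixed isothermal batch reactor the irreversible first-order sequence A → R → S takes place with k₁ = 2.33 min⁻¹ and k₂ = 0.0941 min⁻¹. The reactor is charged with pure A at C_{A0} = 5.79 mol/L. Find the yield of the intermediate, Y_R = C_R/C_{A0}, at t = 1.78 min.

The intermediate concentration in a first-order A→B→C sequence is C_R = k₁C_{A0}(e^(−k₁t) − e^(−k₂t))/(k₂−k₁).
e^(−k₁t) = e^(−2.33×1.78) = e^(−4.147) = 0.01581; e^(−k₂t) = e^(−0.1675) = 0.8458.
C_R = 2.33×5.79/(0.0941−2.33) × (0.01581−0.8458) = (-6.034)×(-0.8300) = 5.008 mol/L.
Y_R = C_R/C_{A0} = 5.008/5.79 = 0.865.

0.865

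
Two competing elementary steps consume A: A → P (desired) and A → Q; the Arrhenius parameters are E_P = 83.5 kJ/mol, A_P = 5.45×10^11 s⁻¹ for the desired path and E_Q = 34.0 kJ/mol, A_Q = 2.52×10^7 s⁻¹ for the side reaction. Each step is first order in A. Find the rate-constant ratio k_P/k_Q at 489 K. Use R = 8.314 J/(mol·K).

0.111

k_P/k_Q = (A_P/A_Q)·exp[−(E_P−E_Q)/(RT)] = (A_P/A_Q)·exp[(E_Q−E_P)/(RT)].
(E_Q−E_P)/(RT) = (34.0−83.5)×10³/(8.314×489) = -49500/4066 = -12.18.
k_P/k_Q = (5.45×10^11/2.52×10^7)·exp(-12.18) = 21627 × 5.155×10^-6 = 0.111.
Since E_P > E_Q, raising the temperature improves selectivity toward P.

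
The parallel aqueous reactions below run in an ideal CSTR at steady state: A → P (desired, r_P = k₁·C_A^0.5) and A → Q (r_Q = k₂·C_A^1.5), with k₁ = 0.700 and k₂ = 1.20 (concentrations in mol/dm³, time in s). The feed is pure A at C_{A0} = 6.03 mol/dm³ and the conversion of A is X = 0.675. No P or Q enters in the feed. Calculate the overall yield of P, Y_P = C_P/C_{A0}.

Exit C_A = C_{A0}(1−X) = 6.03×0.325 = 1.960 mol/dm³.
In a CSTR the entire volume is at exit conditions, so r_P = 0.700×1.960^0.5 = 0.9799 and r_Q = 1.20×1.960^1.5 = 3.292.
Fraction of consumed A going to P: r_P/(r_P+r_Q) = 0.2294.
C_P = 0.2294·C_{A0}·X = 0.2294×6.03×0.675 = 0.934 mol/dm³; Y_P = C_P/C_{A0} = 0.155.

0.155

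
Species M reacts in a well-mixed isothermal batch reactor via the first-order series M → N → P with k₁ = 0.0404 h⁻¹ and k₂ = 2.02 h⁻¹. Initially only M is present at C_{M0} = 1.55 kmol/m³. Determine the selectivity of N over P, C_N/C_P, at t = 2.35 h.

0.255

Solving the coupled first-order balances gives C_N(t) = [k₁/(k₂−k₁)]·C_{M0}·(e^(−k₁t) − e^(−k₂t)).
e^(−k₁t) = e^(−0.0404×2.35) = e^(−0.09494) = 0.9094; e^(−k₂t) = e^(−4.747) = 0.008678.
C_N = 0.0404×1.55/(2.02−0.0404) × (0.9094−0.008678) = 0.03163×0.9007 = 0.02849 kmol/m³.
C_M = C_{M0}e^(−k₁t) = 1.410 kmol/m³, so C_P = C_{M0}−C_M−C_N = 0.1119 kmol/m³; C_N/C_P = 0.255.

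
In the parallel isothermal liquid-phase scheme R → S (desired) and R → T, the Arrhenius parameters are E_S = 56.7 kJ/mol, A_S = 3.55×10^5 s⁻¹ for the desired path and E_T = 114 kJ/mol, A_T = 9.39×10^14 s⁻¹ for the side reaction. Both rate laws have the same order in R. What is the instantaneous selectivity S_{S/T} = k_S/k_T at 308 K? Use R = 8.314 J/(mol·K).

1.98

Since both paths have the same order in R, the concentration cancels and S_{S/T} = k_S/k_T = (A_S/A_T)·exp[(E_T−E_S)/(RT)].
(E_T−E_S)/(RT) = (114−56.7)×10³/(8.314×308) = 57300/2561 = 22.38.
k_S/k_T = (3.55×10^5/9.39×10^14)·exp(22.38) = 3.781×10^-10 × 5.224×10^9 = 1.98.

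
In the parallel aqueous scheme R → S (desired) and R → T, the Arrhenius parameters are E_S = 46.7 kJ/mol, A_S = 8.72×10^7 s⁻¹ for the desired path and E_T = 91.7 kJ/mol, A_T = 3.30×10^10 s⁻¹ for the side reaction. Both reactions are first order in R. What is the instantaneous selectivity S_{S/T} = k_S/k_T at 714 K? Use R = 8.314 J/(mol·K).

5.18

With equal orders, S_{S/T} = k_S/k_T = (A_S/A_T)·exp[(E_T−E_S)/(RT)].
(E_T−E_S)/(RT) = (91.7−46.7)×10³/(8.314×714) = 45000/5936 = 7.581.
k_S/k_T = (8.72×10^7/3.30×10^10)·exp(7.581) = 0.002642 × 1960 = 5.18.
Since E_S < E_T, lowering the temperature improves selectivity toward S.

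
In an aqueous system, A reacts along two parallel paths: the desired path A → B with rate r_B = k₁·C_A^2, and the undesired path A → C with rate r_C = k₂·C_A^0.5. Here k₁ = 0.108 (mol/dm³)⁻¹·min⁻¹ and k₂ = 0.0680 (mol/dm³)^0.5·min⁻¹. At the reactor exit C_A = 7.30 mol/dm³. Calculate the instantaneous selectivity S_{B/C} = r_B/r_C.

31.3

S_{B/C} = r_B/r_C = (k₁·C_A^2)/(k₂·C_A^0.5) = (k₁/k₂)·C_A^1.5.
= (0.108×7.300^2) / (0.0680×7.300^0.5) = 5.755/0.1837 = 31.3.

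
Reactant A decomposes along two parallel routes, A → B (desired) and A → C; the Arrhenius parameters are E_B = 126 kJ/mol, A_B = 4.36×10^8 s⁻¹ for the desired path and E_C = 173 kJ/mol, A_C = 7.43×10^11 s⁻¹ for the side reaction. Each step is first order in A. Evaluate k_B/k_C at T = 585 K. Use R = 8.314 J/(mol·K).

With equal orders, S_{B/C} = k_B/k_C = (A_B/A_C)·exp[(E_C−E_B)/(RT)].
(E_C−E_B)/(RT) = (173−126)×10³/(8.314×585) = 47000/4864 = 9.663.
k_B/k_C = (4.36×10^8/7.43×10^11)·exp(9.663) = 5.868×10^-4 × 15732 = 9.23.

9.23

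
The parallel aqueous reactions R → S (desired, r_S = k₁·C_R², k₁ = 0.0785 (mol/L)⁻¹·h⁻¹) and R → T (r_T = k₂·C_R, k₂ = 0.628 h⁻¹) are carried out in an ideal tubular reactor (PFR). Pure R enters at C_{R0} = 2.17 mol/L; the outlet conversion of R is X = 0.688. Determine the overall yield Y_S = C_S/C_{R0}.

C_R = C_{R0}(1−X) = 0.6770 mol/L.
Along a PFR/batch, dC_T/dC_R = −r_T/(r_S+r_T) = −k₂/(k₂+k₁·C_R).
Integrating from C_{R0} to C_R: C_T = (0.628/0.0785)·ln[(0.628+0.0785·2.17)/(0.628+0.0785·0.677)] = 8.000·ln(0.7983/0.6811) = 1.270 mol/L.
Then C_S = (C_{R0}−C_R) − C_T = 1.493 − 1.270 = 0.2229 mol/L.
Y_S = C_S/C_{R0} = 0.2229/2.17 = 0.103.

0.103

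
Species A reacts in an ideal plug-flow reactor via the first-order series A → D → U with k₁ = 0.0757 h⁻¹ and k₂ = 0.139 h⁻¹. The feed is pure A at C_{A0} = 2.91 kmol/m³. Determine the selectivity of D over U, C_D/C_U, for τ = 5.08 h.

2.35

Solving the coupled first-order balances gives C_D(τ) = [k₁/(k₂−k₁)]·C_{A0}·(e^(−k₁τ) − e^(−k₂τ)).
e^(−k₁τ) = e^(−0.0757×5.08) = e^(−0.3846) = 0.6808; e^(−k₂τ) = e^(−0.7061) = 0.4936.
C_D = 0.0757×2.91/(0.139−0.0757) × (0.6808−0.4936) = 3.480×0.1872 = 0.6515 kmol/m³.
C_A = C_{A0}e^(−k₁τ) = 1.981 kmol/m³, so C_U = C_{A0}−C_A−C_D = 0.2776 kmol/m³; C_D/C_U = 2.35.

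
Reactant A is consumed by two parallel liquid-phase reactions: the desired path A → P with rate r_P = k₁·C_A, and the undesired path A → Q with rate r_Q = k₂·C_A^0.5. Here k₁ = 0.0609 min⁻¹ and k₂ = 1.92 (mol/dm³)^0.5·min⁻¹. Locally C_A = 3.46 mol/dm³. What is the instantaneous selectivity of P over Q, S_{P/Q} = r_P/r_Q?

0.0590

S_{P/Q} = r_P/r_Q = (k₁·C_A)/(k₂·C_A^0.5) = (k₁/k₂)·C_A^0.5.
= (0.0609×3.460) / (1.92×3.460^0.5) = 0.2107/3.571 = 0.0590.
Since the desired path is higher order in A, keeping C_A high (PFR or concentrated feed) favours P.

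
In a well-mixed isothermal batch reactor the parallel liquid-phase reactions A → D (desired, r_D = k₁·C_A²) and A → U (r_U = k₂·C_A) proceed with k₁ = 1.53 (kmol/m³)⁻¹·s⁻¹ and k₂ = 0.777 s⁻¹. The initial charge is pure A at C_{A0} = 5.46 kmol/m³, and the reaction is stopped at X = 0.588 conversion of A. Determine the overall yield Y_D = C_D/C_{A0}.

C_A = C_{A0}(1−X) = 2.250 kmol/m³.
Along a PFR/batch, dC_U/dC_A = −r_U/(r_D+r_U) = −k₂/(k₂+k₁·C_A).
Integrating from C_{A0} to C_A: C_U = (0.777/1.53)·ln[(0.777+1.53·5.46)/(0.777+1.53·2.25)] = 0.5078·ln(9.131/4.219) = 0.3921 kmol/m³.
Then C_D = (C_{A0}−C_A) − C_U = 3.210 − 0.3921 = 2.818 kmol/m³.
Y_D = C_D/C_{A0} = 2.818/5.46 = 0.516.

0.516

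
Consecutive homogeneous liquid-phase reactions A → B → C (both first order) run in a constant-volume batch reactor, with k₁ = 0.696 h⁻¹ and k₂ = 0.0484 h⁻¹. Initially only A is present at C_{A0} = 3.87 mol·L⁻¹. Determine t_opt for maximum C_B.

For first-order series the maximum of C_B occurs at t_opt = ln(k₂/k₁)/(k₂−k₁).
= ln(0.0484/0.696)/(0.0484−0.696) = ln(0.06954)/-0.6476 = -2.666/-0.6476 = 4.12 h.

4.12 h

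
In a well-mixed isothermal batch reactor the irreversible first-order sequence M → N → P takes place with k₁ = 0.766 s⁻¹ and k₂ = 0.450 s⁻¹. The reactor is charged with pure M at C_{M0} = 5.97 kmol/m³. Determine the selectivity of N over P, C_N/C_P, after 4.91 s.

The intermediate concentration in a first-order A→B→C sequence is C_N = k₁C_{M0}(e^(−k₁t) − e^(−k₂t))/(k₂−k₁).
e^(−k₁t) = e^(−0.766×4.91) = e^(−3.761) = 0.02326; e^(−k₂t) = e^(−2.210) = 0.1098.
C_N = 0.766×5.97/(0.450−0.766) × (0.02326−0.1098) = (-14.47)×(-0.08650) = 1.252 kmol/m³.
C_M = C_{M0}e^(−k₁t) = 0.1389 kmol/m³, so C_P = C_{M0}−C_M−C_N = 4.579 kmol/m³; C_N/C_P = 0.273.

0.273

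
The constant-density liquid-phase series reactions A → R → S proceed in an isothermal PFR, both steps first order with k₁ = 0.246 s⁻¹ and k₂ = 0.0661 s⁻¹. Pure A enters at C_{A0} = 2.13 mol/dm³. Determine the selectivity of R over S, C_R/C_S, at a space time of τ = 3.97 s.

6.20

For first-order series with pure A initially, C_R(τ) = k₁C_{A0}/(k₂−k₁)·(e^(−k₁τ) − e^(−k₂τ)).
e^(−k₁τ) = e^(−0.246×3.97) = e^(−0.9766) = 0.3766; e^(−k₂τ) = e^(−0.2624) = 0.7692.
C_R = 0.246×2.13/(0.0661−0.246) × (0.3766−0.7692) = (-2.913)×(-0.3926) = 1.144 mol/dm³.
C_A = C_{A0}e^(−k₁τ) = 0.8021 mol/dm³, so C_S = C_{A0}−C_A−C_R = 0.1844 mol/dm³; C_R/C_S = 6.20.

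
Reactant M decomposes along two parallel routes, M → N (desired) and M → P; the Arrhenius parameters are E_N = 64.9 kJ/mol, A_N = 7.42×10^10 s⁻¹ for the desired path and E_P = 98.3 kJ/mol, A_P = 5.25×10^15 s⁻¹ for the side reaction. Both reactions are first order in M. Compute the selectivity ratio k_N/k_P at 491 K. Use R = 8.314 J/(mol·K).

0.0505

k_N/k_P = (A_N/A_P)·exp[−(E_N−E_P)/(RT)] = (A_N/A_P)·exp[(E_P−E_N)/(RT)].
(E_P−E_N)/(RT) = (98.3−64.9)×10³/(8.314×491) = 33400/4082 = 8.182.
k_N/k_P = (7.42×10^10/5.25×10^15)·exp(8.182) = 1.413×10^-5 × 3576 = 0.0505.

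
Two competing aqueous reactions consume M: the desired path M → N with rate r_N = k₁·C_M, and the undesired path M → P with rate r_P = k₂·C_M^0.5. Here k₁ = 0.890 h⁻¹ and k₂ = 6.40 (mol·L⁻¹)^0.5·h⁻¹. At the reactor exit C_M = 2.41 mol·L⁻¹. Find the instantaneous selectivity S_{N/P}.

S_{N/P} = r_N/r_P = (k₁·C_M)/(k₂·C_M^0.5) = (k₁/k₂)·C_M^0.5.
= (0.890×2.410) / (6.40×2.410^0.5) = 2.145/9.935 = 0.216.
Since the desired path is higher order in M, keeping C_M high (PFR or concentrated feed) favours N.

0.216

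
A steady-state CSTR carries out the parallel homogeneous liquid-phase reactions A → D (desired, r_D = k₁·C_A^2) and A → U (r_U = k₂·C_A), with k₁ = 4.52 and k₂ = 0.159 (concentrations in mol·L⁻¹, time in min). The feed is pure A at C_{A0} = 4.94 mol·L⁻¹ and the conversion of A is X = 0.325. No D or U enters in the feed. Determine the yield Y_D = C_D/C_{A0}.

0.322

Exit C_A = C_{A0}(1−X) = 4.94×0.675 = 3.335 mol·L⁻¹.
In a CSTR the entire volume is at exit conditions, so r_D = 4.52×3.335^2 = 50.26 and r_U = 0.159×3.335 = 0.5302.
Fraction of consumed A going to D: r_D/(r_D+r_U) = 0.9896.
C_D = 0.9896·C_{A0}·X = 0.9896×4.94×0.325 = 1.59 mol·L⁻¹; Y_D = C_D/C_{A0} = 0.322.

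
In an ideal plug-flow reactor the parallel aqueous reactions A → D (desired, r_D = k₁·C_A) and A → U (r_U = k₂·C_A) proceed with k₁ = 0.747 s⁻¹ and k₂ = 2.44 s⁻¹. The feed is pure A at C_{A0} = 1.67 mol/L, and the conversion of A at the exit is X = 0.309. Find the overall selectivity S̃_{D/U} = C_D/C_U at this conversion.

0.306

C_A = C_{A0}(1−X) = 1.154 mol/L.
Both paths are first order in A, so the instantaneous fraction to D is constant: dC_D/d(−C_A) = k₁/(k₁+k₂) = 0.2344.
C_D = 0.2344·(C_{A0}−C_A) = 0.2344×0.5160 = 0.121 mol/L.
C_U = (C_{A0}−C_A)−C_D = 0.3951 mol/L; S̃_{D/U} = 0.1210/0.3951 = 0.306.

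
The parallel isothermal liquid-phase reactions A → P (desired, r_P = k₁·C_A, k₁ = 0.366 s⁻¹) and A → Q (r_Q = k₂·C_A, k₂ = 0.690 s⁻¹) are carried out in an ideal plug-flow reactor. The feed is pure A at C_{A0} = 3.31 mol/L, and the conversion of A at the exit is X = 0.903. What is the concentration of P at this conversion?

1.04 mol/L

C_A = C_{A0}(1−X) = 0.3211 mol/L.
Both paths are first order in A, so the instantaneous fraction to P is constant: dC_P/d(−C_A) = k₁/(k₁+k₂) = 0.3466.
C_P = 0.3466·(C_{A0}−C_A) = 0.3466×2.989 = 1.04 mol/L.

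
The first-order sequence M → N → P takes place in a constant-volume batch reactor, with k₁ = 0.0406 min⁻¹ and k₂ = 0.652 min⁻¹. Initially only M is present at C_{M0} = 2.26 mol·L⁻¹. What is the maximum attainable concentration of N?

0.117 mol·L⁻¹

Evaluating C_N at t_opt = ln(k₂/k₁)/(k₂−k₁) gives C_{N,max}/C_{M0} = (k₁/k₂)^[k₂/(k₂−k₁)].
= (0.0406/0.652)^(0.652/(0.652−0.0406)) = (0.06227)^(1.066) = 0.05179.
C_{N,max} = 0.05179×2.26 = 0.117 mol·L⁻¹.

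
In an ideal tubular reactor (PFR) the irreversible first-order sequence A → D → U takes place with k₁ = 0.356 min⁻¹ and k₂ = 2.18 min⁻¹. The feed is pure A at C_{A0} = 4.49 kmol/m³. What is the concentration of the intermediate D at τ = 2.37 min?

The intermediate concentration in a first-order A→B→C sequence is C_D = k₁C_{A0}(e^(−k₁τ) − e^(−k₂τ))/(k₂−k₁).
e^(−k₁τ) = e^(−0.356×2.37) = e^(−0.8437) = 0.4301; e^(−k₂τ) = e^(−5.167) = 0.005704.
C_D = 0.356×4.49/(2.18−0.356) × (0.4301−0.005704) = 0.8763×0.4244 = 0.3719 kmol/m³.

0.372 kmol/m³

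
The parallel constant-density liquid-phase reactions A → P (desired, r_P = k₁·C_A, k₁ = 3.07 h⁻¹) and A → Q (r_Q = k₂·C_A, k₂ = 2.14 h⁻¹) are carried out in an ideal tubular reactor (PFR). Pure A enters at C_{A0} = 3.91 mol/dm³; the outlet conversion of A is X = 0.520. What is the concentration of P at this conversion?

C_A = C_{A0}(1−X) = 1.877 mol/dm³.
Both paths are first order in A, so the instantaneous fraction to P is constant: dC_P/d(−C_A) = k₁/(k₁+k₂) = 0.5893.
C_P = 0.5893·(C_{A0}−C_A) = 0.5893×2.033 = 1.20 mol/dm³.

1.20 mol/dm³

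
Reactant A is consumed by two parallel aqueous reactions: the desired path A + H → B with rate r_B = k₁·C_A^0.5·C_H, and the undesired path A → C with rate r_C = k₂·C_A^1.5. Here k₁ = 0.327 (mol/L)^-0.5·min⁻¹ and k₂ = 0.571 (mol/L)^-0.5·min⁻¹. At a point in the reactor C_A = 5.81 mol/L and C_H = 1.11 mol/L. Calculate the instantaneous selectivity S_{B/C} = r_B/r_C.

0.109

S_{B/C} = r_B/r_C = (k₁·C_A^0.5·C_H)/(k₂·C_A^1.5) = (k₁/k₂)·C_A⁻¹·C_H.
= (0.327×5.810^0.5×1.110) / (0.571×5.810^1.5) = 0.8749/7.997 = 0.109.
The undesired path is higher order in A, so low C_A (CSTR or dilute feed) favours B.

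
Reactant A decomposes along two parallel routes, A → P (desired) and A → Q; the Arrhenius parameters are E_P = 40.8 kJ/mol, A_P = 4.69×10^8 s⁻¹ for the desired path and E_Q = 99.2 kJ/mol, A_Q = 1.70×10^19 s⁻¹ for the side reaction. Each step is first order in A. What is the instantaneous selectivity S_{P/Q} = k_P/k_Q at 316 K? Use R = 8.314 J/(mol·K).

0.124

With equal orders, S_{P/Q} = k_P/k_Q = (A_P/A_Q)·exp[(E_Q−E_P)/(RT)].
(E_Q−E_P)/(RT) = (99.2−40.8)×10³/(8.314×316) = 58400/2627 = 22.23.
k_P/k_Q = (4.69×10^8/1.70×10^19)·exp(22.23) = 2.759×10^-11 × 4.506×10^9 = 0.124.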